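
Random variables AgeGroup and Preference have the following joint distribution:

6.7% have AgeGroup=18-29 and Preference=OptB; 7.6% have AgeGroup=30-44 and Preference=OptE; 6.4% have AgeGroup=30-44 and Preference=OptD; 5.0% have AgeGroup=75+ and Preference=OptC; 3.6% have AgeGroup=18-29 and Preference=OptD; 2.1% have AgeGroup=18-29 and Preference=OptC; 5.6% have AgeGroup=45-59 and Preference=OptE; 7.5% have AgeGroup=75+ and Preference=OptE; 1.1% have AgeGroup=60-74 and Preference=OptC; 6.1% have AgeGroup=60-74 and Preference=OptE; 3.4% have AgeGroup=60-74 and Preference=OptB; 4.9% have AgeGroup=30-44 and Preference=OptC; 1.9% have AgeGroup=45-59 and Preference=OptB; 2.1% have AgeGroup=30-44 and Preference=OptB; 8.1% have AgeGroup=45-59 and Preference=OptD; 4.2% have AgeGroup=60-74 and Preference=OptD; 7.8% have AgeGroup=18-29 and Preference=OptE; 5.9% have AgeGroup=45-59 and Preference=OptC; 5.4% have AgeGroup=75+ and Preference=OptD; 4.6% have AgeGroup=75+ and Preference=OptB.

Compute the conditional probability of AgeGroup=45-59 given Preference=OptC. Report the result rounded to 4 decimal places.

P(Preference=OptC) = 0.021 + 0.049 + 0.059 + 0.011 + 0.050 = 0.190.
P(AgeGroup=45-59 | Preference=OptC) = 0.059/0.190 = 0.3105.

0.3105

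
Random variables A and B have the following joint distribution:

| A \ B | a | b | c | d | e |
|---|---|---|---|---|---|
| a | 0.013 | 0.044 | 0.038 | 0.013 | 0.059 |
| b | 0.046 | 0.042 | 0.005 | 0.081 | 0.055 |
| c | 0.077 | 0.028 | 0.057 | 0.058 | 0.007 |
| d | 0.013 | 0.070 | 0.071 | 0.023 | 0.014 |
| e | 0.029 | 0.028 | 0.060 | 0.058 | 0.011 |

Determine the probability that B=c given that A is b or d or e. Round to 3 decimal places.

0.224

P(A=b) = 0.046 + 0.042 + 0.005 + 0.081 + 0.055 = 0.229.
P(A=d) = 0.013 + 0.070 + 0.071 + 0.023 + 0.014 = 0.191.
P(A=e) = 0.029 + 0.028 + 0.060 + 0.058 + 0.011 = 0.186.
P(A ∈ {b, d, e}) = 0.229 + 0.191 + 0.186 = 0.606; P(B=c, A ∈ {b, d, e}) = 0.005 + 0.071 + 0.060 = 0.136.
P(B=c | A ∈ {b, d, e}) = 0.136/0.606 = 0.224.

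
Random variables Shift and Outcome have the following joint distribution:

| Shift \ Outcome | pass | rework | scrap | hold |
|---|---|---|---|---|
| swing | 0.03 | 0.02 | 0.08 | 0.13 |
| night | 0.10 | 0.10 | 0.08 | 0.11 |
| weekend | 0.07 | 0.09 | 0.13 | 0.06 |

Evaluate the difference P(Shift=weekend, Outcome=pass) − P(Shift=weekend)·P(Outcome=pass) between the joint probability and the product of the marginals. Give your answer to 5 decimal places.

P(Shift=weekend) = 0.07 + 0.09 + 0.13 + 0.06 = 0.35.
P(Outcome=pass) = 0.03 + 0.10 + 0.07 = 0.20.
P(Shift=weekend, Outcome=pass) − P(Shift=weekend)P(Outcome=pass) = 0.07 − 0.35×0.20 = 0.00000.

0.00000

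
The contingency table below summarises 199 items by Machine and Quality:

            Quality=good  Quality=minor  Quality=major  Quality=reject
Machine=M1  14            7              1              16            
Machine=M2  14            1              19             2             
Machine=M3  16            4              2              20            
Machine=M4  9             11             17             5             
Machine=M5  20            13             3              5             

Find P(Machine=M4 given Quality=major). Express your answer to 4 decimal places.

0.4048

Total with Quality=major: 1 + 19 + 2 + 17 + 3 = 42.
P(Machine=M4 | Quality=major) = 17/42 = 0.4048.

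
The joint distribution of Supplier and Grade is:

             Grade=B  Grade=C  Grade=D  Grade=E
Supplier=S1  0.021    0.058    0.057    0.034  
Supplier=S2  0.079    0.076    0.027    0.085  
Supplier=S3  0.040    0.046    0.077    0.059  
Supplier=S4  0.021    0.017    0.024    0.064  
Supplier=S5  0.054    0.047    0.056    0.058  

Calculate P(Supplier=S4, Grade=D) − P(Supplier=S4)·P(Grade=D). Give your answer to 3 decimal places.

P(Supplier=S4) = 0.021 + 0.017 + 0.024 + 0.064 = 0.126.
P(Grade=D) = 0.057 + 0.027 + 0.077 + 0.024 + 0.056 = 0.241.
P(Supplier=S4, Grade=D) − P(Supplier=S4)P(Grade=D) = 0.024 − 0.126×0.241 = -0.006.

-0.006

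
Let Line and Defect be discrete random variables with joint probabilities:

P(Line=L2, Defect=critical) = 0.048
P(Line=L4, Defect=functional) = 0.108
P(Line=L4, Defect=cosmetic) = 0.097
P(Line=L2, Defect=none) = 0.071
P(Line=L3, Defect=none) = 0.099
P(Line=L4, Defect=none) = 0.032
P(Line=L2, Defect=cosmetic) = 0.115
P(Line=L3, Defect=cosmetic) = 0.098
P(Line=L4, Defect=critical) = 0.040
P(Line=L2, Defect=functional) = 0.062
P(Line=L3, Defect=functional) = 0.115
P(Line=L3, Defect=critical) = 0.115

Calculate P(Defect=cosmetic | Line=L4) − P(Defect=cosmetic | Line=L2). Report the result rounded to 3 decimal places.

P(Line=L4) = 0.032 + 0.097 + 0.108 + 0.040 = 0.277; P(Defect=cosmetic | Line=L4) = 0.097/0.277 = 0.3502.
P(Line=L2) = 0.071 + 0.115 + 0.062 + 0.048 = 0.296; P(Defect=cosmetic | Line=L2) = 0.115/0.296 = 0.3885.
Difference = -0.038.

-0.038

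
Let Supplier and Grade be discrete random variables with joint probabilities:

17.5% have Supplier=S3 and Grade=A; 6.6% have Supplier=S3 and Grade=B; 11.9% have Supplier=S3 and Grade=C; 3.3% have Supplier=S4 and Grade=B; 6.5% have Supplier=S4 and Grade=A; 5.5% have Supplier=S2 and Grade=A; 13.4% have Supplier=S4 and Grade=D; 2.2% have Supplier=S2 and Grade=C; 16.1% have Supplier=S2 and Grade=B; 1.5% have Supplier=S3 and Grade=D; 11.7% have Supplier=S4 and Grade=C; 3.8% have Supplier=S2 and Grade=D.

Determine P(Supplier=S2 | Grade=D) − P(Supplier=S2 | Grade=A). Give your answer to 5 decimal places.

0.01677

P(Grade=D) = 0.038 + 0.015 + 0.134 = 0.187; P(Supplier=S2 | Grade=D) = 0.038/0.187 = 0.203209.
P(Grade=A) = 0.055 + 0.175 + 0.065 = 0.295; P(Supplier=S2 | Grade=A) = 0.055/0.295 = 0.186441.
Difference = 0.01677.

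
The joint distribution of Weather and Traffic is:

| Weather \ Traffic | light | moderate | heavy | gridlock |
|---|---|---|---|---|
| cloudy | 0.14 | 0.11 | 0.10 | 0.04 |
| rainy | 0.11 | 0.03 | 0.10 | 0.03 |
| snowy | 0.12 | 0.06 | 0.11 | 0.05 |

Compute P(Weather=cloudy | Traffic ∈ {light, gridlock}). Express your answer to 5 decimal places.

0.36735

P(Traffic=light) = 0.14 + 0.11 + 0.12 = 0.37.
P(Traffic=gridlock) = 0.04 + 0.03 + 0.05 = 0.12.
P(Traffic ∈ {light, gridlock}) = 0.37 + 0.12 = 0.49; P(Weather=cloudy, Traffic ∈ {light, gridlock}) = 0.14 + 0.04 = 0.18.
P(Weather=cloudy | Traffic ∈ {light, gridlock}) = 0.18/0.49 = 0.36735.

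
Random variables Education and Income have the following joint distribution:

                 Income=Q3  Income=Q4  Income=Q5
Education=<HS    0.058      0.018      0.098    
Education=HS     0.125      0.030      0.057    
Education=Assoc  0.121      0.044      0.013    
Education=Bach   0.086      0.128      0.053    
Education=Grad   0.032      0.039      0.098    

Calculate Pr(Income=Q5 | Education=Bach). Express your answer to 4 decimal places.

0.1985

P(Education=Bach) = 0.086 + 0.128 + 0.053 = 0.267.
P(Income=Q5 | Education=Bach) = 0.053/0.267 = 0.1985.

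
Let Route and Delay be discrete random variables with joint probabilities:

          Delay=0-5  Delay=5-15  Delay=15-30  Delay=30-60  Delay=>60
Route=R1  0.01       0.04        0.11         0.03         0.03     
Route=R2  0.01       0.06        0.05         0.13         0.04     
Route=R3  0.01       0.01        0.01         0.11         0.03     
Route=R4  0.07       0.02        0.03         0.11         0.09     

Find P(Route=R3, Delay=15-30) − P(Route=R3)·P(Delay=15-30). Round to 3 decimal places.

-0.024

P(Route=R3) = 0.01 + 0.01 + 0.01 + 0.11 + 0.03 = 0.17.
P(Delay=15-30) = 0.11 + 0.05 + 0.01 + 0.03 = 0.20.
P(Route=R3, Delay=15-30) − P(Route=R3)P(Delay=15-30) = 0.01 − 0.17×0.20 = -0.024.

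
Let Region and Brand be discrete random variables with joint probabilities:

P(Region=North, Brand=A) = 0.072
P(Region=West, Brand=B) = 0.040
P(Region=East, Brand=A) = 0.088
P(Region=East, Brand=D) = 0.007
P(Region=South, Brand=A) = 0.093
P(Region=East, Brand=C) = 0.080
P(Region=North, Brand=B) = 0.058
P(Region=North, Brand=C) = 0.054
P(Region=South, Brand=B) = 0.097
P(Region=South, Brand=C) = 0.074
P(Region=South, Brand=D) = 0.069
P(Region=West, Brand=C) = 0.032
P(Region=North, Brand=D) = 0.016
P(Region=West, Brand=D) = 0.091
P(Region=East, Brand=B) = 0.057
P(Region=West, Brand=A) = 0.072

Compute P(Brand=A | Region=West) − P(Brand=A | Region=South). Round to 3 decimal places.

0.027

P(Region=West) = 0.072 + 0.040 + 0.032 + 0.091 = 0.235; P(Brand=A | Region=West) = 0.072/0.235 = 0.3064.
P(Region=South) = 0.093 + 0.097 + 0.074 + 0.069 = 0.333; P(Brand=A | Region=South) = 0.093/0.333 = 0.2793.
Difference = 0.027.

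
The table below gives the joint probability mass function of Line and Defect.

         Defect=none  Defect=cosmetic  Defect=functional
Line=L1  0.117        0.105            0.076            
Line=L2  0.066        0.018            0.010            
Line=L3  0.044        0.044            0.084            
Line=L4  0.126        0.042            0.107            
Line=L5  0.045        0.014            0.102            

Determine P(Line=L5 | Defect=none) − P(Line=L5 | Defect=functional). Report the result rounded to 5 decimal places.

P(Defect=none) = 0.117 + 0.066 + 0.044 + 0.126 + 0.045 = 0.398; P(Line=L5 | Defect=none) = 0.045/0.398 = 0.113065.
P(Defect=functional) = 0.076 + 0.010 + 0.084 + 0.107 + 0.102 = 0.379; P(Line=L5 | Defect=functional) = 0.102/0.379 = 0.269129.
Difference = -0.15606.

-0.15606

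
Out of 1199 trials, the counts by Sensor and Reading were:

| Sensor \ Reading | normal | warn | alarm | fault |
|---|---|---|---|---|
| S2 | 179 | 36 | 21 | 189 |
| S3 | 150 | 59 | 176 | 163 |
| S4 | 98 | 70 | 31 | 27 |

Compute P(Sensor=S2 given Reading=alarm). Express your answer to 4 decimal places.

0.0921

Total with Reading=alarm: 21 + 176 + 31 = 228.
P(Sensor=S2 | Reading=alarm) = 21/228 = 0.0921.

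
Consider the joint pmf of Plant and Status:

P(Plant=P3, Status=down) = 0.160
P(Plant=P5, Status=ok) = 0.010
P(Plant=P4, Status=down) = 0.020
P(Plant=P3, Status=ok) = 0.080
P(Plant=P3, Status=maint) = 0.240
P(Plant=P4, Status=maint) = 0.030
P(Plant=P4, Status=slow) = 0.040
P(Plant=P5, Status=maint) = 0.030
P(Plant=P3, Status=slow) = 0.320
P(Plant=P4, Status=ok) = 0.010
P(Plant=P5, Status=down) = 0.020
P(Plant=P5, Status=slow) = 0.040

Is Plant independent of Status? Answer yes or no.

Every cell satisfies P(Plant,Status) = P(Plant)·P(Status). For instance P(Plant=P5) = 0.100, P(Status=slow) = 0.400, and 0.100×0.400 = 0.040 matches the joint entry. So Plant and Status are independent.

yes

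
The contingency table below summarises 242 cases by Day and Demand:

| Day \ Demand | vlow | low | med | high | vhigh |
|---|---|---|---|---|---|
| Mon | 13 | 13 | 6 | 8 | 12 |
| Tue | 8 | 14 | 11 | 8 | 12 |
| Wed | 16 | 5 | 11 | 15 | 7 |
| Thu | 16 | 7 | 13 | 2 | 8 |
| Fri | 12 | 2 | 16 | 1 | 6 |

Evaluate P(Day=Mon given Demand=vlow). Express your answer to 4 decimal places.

0.2000

Total with Demand=vlow: 13 + 8 + 16 + 16 + 12 = 65.
P(Day=Mon | Demand=vlow) = 13/65 = 0.2000.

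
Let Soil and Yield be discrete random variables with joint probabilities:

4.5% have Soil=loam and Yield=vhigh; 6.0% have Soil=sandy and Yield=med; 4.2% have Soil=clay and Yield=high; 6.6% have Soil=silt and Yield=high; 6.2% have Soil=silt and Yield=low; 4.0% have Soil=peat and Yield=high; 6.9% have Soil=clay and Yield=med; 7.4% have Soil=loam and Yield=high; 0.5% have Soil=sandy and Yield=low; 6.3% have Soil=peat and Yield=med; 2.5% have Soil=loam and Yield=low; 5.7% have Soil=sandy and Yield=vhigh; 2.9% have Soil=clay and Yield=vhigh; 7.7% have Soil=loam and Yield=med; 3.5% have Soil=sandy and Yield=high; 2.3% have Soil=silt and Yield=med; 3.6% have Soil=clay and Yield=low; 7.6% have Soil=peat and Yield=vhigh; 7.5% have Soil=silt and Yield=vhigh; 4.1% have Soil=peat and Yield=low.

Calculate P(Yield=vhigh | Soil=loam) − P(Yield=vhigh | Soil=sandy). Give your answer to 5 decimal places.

P(Soil=loam) = 0.025 + 0.077 + 0.074 + 0.045 = 0.221; P(Yield=vhigh | Soil=loam) = 0.045/0.221 = 0.203620.
P(Soil=sandy) = 0.005 + 0.060 + 0.035 + 0.057 = 0.157; P(Yield=vhigh | Soil=sandy) = 0.057/0.157 = 0.363057.
Difference = -0.15944.

-0.15944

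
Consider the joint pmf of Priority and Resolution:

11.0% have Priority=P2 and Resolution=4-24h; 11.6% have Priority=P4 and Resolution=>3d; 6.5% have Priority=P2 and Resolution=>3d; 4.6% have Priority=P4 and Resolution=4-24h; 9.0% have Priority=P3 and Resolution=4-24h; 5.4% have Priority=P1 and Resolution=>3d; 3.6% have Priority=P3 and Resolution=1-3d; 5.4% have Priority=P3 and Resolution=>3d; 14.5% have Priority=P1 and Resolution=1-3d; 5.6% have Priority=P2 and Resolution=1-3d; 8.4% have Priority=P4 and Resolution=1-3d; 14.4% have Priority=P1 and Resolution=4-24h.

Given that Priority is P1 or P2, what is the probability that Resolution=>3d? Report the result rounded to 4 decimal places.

0.2073

P(Priority=P1) = 0.144 + 0.145 + 0.054 = 0.343.
P(Priority=P2) = 0.110 + 0.056 + 0.065 = 0.231.
P(Priority ∈ {P1, P2}) = 0.343 + 0.231 = 0.574; P(Resolution=>3d, Priority ∈ {P1, P2}) = 0.054 + 0.065 = 0.119.
P(Resolution=>3d | Priority ∈ {P1, P2}) = 0.119/0.574 = 0.2073.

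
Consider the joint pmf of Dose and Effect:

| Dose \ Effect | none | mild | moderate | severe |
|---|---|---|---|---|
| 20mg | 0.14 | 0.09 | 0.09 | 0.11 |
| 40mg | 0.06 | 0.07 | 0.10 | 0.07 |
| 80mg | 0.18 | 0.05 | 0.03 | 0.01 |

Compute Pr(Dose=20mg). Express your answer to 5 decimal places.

0.43000

P(Dose=20mg) = 0.14 + 0.09 + 0.09 + 0.11 = 0.43.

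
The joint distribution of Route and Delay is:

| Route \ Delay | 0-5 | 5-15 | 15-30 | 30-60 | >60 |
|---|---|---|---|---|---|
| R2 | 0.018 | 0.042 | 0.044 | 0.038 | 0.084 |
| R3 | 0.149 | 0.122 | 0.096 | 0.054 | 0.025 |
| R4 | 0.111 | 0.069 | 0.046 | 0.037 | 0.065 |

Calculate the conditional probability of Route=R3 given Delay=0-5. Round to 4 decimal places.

0.5360

P(Delay=0-5) = 0.018 + 0.149 + 0.111 = 0.278.
P(Route=R3 | Delay=0-5) = 0.149/0.278 = 0.5360.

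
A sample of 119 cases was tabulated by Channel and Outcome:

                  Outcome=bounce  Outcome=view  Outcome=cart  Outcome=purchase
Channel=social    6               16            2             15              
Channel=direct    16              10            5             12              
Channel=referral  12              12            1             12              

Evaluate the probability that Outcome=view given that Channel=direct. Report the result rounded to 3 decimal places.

Total with Channel=direct: 16 + 10 + 5 + 12 = 43.
P(Outcome=view | Channel=direct) = 10/43 = 0.233.

0.233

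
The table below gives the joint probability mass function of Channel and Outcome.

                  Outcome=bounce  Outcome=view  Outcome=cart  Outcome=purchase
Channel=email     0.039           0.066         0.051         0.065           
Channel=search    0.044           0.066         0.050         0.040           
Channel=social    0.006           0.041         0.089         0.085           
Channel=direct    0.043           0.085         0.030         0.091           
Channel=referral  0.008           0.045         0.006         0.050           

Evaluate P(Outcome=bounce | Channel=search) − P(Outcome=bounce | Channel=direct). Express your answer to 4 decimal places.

0.0473

P(Channel=search) = 0.044 + 0.066 + 0.050 + 0.040 = 0.200; P(Outcome=bounce | Channel=search) = 0.044/0.200 = 0.22000.
P(Channel=direct) = 0.043 + 0.085 + 0.030 + 0.091 = 0.249; P(Outcome=bounce | Channel=direct) = 0.043/0.249 = 0.17269.
Difference = 0.0473.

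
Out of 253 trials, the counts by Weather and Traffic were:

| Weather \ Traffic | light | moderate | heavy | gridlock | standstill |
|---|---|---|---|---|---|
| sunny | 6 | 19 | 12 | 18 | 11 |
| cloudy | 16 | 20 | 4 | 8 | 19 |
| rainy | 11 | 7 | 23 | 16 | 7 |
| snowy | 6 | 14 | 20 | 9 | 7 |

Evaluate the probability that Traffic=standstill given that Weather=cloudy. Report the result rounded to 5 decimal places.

0.28358

Total with Weather=cloudy: 16 + 20 + 4 + 8 + 19 = 67.
P(Traffic=standstill | Weather=cloudy) = 19/67 = 0.28358.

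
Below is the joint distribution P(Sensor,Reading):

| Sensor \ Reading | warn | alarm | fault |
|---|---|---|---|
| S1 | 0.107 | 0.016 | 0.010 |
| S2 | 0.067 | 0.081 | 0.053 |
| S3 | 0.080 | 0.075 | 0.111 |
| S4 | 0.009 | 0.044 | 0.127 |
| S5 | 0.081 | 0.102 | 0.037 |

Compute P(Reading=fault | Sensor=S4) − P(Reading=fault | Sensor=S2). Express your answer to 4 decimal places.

P(Sensor=S4) = 0.009 + 0.044 + 0.127 = 0.180; P(Reading=fault | Sensor=S4) = 0.127/0.180 = 0.70556.
P(Sensor=S2) = 0.067 + 0.081 + 0.053 = 0.201; P(Reading=fault | Sensor=S2) = 0.053/0.201 = 0.26368.
Difference = 0.4419.

0.4419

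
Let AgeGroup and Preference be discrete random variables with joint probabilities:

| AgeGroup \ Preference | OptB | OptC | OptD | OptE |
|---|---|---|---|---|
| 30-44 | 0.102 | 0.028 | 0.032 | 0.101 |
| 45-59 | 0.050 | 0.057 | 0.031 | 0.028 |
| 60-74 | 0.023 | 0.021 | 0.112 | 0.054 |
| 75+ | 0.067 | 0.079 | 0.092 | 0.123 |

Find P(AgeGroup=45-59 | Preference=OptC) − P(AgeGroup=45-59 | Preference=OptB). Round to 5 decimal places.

P(Preference=OptC) = 0.028 + 0.057 + 0.021 + 0.079 = 0.185; P(AgeGroup=45-59 | Preference=OptC) = 0.057/0.185 = 0.308108.
P(Preference=OptB) = 0.102 + 0.050 + 0.023 + 0.067 = 0.242; P(AgeGroup=45-59 | Preference=OptB) = 0.050/0.242 = 0.206612.
Difference = 0.10150.

0.10150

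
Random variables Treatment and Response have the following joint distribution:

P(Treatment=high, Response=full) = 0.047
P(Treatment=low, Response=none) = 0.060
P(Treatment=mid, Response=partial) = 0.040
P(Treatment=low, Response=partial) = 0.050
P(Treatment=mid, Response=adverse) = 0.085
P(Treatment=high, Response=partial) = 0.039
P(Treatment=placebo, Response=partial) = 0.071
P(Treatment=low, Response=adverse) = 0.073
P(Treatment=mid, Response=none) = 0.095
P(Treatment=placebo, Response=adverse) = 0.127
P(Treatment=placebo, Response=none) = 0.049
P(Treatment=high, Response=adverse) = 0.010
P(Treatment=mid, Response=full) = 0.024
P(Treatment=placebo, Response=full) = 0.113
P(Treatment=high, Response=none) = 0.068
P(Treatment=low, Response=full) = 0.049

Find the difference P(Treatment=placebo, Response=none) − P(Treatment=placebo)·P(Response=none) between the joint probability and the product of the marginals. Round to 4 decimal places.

P(Treatment=placebo) = 0.049 + 0.071 + 0.113 + 0.127 = 0.360.
P(Response=none) = 0.049 + 0.060 + 0.095 + 0.068 = 0.272.
P(Treatment=placebo, Response=none) − P(Treatment=placebo)P(Response=none) = 0.049 − 0.360×0.272 = -0.0489.

-0.0489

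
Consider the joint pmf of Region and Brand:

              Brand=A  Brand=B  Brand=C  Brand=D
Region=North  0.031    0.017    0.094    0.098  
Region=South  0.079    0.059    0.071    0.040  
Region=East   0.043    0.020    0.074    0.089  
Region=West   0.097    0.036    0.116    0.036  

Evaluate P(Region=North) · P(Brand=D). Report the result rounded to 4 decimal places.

P(Region=North) = 0.031 + 0.017 + 0.094 + 0.098 = 0.240.
P(Brand=D) = 0.098 + 0.040 + 0.089 + 0.036 = 0.263.
Product: 0.240 × 0.263 = 0.0631.

0.0631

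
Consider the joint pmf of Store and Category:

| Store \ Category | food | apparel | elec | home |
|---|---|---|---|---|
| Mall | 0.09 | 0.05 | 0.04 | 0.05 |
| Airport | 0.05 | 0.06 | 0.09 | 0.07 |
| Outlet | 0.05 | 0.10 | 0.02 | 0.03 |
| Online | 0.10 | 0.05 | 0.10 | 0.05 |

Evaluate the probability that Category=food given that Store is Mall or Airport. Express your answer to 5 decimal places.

P(Store=Mall) = 0.09 + 0.05 + 0.04 + 0.05 = 0.23.
P(Store=Airport) = 0.05 + 0.06 + 0.09 + 0.07 = 0.27.
P(Store ∈ {Mall, Airport}) = 0.23 + 0.27 = 0.50; P(Category=food, Store ∈ {Mall, Airport}) = 0.09 + 0.05 = 0.14.
P(Category=food | Store ∈ {Mall, Airport}) = 0.14/0.50 = 0.28000.

0.28000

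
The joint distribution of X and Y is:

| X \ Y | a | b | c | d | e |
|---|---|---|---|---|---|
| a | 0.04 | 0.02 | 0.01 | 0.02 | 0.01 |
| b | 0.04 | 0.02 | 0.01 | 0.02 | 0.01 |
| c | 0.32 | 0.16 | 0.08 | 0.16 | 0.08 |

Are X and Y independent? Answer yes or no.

yes

Every cell satisfies P(X,Y) = P(X)·P(Y). For instance P(X=b) = 0.10, P(Y=a) = 0.40, and 0.10×0.40 = 0.04 matches the joint entry. So X and Y are independent.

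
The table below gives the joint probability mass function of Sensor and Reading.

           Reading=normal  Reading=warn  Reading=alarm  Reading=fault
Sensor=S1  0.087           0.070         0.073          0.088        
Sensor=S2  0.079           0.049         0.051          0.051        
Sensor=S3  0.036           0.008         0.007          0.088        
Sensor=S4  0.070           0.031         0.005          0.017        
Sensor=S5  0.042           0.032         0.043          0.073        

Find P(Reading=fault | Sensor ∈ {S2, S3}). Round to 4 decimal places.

P(Sensor=S2) = 0.079 + 0.049 + 0.051 + 0.051 = 0.230.
P(Sensor=S3) = 0.036 + 0.008 + 0.007 + 0.088 = 0.139.
P(Sensor ∈ {S2, S3}) = 0.230 + 0.139 = 0.369; P(Reading=fault, Sensor ∈ {S2, S3}) = 0.051 + 0.088 = 0.139.
P(Reading=fault | Sensor ∈ {S2, S3}) = 0.139/0.369 = 0.3767.

0.3767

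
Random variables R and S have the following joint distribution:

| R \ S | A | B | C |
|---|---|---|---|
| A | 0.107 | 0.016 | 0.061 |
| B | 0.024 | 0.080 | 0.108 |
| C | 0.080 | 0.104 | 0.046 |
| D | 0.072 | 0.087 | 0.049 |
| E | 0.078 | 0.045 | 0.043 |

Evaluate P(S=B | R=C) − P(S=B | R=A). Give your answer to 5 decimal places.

0.36522

P(R=C) = 0.080 + 0.104 + 0.046 = 0.230; P(S=B | R=C) = 0.104/0.230 = 0.452174.
P(R=A) = 0.107 + 0.016 + 0.061 = 0.184; P(S=B | R=A) = 0.016/0.184 = 0.086957.
Difference = 0.36522.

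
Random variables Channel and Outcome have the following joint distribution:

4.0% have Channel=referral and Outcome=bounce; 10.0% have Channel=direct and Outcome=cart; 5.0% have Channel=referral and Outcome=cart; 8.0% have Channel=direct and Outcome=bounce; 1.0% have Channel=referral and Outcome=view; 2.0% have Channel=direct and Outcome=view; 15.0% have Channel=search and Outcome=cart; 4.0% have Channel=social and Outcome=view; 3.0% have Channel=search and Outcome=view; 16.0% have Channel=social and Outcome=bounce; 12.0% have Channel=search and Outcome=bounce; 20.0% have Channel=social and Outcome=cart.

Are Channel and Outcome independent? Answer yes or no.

Every cell satisfies P(Channel,Outcome) = P(Channel)·P(Outcome). For instance P(Channel=search) = 0.300, P(Outcome=view) = 0.100, and 0.300×0.100 = 0.030 matches the joint entry. So Channel and Outcome are independent.

yes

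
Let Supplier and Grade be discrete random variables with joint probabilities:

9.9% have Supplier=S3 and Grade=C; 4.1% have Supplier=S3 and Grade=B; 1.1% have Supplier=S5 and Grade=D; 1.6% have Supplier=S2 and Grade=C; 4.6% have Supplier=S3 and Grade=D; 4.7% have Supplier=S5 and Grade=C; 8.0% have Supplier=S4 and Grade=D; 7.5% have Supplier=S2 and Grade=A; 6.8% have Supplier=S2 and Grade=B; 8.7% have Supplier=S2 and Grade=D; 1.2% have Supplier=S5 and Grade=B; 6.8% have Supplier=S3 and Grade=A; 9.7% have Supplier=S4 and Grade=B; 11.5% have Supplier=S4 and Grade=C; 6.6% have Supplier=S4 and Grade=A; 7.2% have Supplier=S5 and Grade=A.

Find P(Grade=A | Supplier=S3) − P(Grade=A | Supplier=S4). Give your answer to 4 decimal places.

0.0834

P(Supplier=S3) = 0.068 + 0.041 + 0.099 + 0.046 = 0.254; P(Grade=A | Supplier=S3) = 0.068/0.254 = 0.26772.
P(Supplier=S4) = 0.066 + 0.097 + 0.115 + 0.080 = 0.358; P(Grade=A | Supplier=S4) = 0.066/0.358 = 0.18436.
Difference = 0.0834.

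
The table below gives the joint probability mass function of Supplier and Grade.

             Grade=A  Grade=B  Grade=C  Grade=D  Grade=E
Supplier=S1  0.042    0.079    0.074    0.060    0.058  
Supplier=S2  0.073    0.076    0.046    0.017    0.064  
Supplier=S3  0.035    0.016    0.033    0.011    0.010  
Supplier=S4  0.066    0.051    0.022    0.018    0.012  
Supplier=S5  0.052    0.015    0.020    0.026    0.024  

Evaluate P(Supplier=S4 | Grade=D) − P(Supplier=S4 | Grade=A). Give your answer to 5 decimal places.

P(Grade=D) = 0.060 + 0.017 + 0.011 + 0.018 + 0.026 = 0.132; P(Supplier=S4 | Grade=D) = 0.018/0.132 = 0.136364.
P(Grade=A) = 0.042 + 0.073 + 0.035 + 0.066 + 0.052 = 0.268; P(Supplier=S4 | Grade=A) = 0.066/0.268 = 0.246269.
Difference = -0.10991.

-0.10991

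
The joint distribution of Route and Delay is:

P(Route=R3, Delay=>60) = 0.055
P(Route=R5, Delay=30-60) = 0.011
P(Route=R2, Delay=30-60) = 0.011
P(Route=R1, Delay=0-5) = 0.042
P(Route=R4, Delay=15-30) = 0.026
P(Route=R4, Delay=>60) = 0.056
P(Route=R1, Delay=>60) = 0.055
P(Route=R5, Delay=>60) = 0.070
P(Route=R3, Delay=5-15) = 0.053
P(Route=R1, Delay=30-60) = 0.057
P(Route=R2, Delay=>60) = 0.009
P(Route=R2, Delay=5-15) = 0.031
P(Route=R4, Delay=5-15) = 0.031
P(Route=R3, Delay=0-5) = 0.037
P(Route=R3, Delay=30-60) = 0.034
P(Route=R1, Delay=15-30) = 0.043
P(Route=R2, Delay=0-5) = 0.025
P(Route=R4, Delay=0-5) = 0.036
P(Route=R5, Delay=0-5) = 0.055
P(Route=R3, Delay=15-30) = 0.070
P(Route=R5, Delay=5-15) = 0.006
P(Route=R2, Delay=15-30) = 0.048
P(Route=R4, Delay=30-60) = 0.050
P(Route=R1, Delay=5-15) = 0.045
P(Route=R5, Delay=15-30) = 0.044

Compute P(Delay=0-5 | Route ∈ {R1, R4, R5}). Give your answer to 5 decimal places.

0.21212

P(Route=R1) = 0.042 + 0.045 + 0.043 + 0.057 + 0.055 = 0.242.
P(Route=R4) = 0.036 + 0.031 + 0.026 + 0.050 + 0.056 = 0.199.
P(Route=R5) = 0.055 + 0.006 + 0.044 + 0.011 + 0.070 = 0.186.
P(Route ∈ {R1, R4, R5}) = 0.242 + 0.199 + 0.186 = 0.627; P(Delay=0-5, Route ∈ {R1, R4, R5}) = 0.042 + 0.036 + 0.055 = 0.133.
P(Delay=0-5 | Route ∈ {R1, R4, R5}) = 0.133/0.627 = 0.21212.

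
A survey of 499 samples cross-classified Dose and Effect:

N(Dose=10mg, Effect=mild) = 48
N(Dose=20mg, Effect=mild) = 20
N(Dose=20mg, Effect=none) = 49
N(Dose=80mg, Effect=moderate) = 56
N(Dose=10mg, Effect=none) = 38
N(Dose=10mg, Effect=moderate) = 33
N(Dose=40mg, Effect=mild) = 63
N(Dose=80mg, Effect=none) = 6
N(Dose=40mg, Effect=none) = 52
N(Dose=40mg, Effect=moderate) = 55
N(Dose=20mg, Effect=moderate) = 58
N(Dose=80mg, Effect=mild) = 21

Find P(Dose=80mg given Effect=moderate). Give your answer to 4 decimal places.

0.2772

Total with Effect=moderate: 33 + 58 + 55 + 56 = 202.
P(Dose=80mg | Effect=moderate) = 56/202 = 0.2772.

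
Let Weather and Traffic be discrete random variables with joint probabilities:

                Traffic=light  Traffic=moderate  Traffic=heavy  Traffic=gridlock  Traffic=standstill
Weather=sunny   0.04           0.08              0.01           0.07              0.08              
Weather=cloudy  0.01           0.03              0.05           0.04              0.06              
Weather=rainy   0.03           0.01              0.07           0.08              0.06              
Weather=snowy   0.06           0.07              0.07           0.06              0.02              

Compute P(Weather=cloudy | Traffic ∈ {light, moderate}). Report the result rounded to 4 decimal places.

0.1212

P(Traffic=light) = 0.04 + 0.01 + 0.03 + 0.06 = 0.14.
P(Traffic=moderate) = 0.08 + 0.03 + 0.01 + 0.07 = 0.19.
P(Traffic ∈ {light, moderate}) = 0.14 + 0.19 = 0.33; P(Weather=cloudy, Traffic ∈ {light, moderate}) = 0.01 + 0.03 = 0.04.
P(Weather=cloudy | Traffic ∈ {light, moderate}) = 0.04/0.33 = 0.1212.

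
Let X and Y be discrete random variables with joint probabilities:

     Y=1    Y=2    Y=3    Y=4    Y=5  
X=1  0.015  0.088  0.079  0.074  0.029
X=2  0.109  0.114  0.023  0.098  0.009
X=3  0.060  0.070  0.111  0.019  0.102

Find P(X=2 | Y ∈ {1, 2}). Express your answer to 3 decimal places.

0.489

P(Y=1) = 0.015 + 0.109 + 0.060 = 0.184.
P(Y=2) = 0.088 + 0.114 + 0.070 = 0.272.
P(Y ∈ {1, 2}) = 0.184 + 0.272 = 0.456; P(X=2, Y ∈ {1, 2}) = 0.109 + 0.114 = 0.223.
P(X=2 | Y ∈ {1, 2}) = 0.223/0.456 = 0.489.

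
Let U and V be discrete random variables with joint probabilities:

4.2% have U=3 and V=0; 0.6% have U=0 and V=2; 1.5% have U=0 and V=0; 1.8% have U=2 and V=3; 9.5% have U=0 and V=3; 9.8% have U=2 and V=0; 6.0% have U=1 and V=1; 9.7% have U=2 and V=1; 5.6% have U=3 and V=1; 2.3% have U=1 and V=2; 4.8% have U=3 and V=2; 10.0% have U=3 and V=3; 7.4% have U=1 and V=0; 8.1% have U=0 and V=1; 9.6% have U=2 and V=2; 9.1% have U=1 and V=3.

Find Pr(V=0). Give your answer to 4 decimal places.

P(V=0) = 0.015 + 0.074 + 0.098 + 0.042 = 0.229.

0.2290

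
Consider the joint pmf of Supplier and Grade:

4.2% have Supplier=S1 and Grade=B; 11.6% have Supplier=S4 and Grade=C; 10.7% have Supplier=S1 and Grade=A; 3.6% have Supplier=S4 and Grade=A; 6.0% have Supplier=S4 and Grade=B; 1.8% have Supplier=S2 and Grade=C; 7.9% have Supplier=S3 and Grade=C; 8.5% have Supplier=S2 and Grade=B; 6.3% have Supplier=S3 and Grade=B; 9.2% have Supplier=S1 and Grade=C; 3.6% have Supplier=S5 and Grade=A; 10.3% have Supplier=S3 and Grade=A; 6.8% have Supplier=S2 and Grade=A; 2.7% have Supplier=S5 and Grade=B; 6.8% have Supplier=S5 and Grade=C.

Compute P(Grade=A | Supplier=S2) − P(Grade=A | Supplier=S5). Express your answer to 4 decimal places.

P(Supplier=S2) = 0.068 + 0.085 + 0.018 = 0.171; P(Grade=A | Supplier=S2) = 0.068/0.171 = 0.39766.
P(Supplier=S5) = 0.036 + 0.027 + 0.068 = 0.131; P(Grade=A | Supplier=S5) = 0.036/0.131 = 0.27481.
Difference = 0.1229.

0.1229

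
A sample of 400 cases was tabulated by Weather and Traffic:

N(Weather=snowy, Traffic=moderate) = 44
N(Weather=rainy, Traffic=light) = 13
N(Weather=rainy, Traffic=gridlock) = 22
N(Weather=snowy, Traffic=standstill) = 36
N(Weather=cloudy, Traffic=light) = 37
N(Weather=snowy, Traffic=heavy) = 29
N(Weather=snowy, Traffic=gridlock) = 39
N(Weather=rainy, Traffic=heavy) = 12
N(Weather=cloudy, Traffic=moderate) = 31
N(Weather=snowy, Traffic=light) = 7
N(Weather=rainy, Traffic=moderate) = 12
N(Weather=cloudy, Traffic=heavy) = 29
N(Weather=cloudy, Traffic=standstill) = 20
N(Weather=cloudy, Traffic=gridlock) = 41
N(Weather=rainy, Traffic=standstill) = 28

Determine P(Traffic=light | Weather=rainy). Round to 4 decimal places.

0.1494

Total with Weather=rainy: 13 + 12 + 12 + 22 + 28 = 87.
P(Traffic=light | Weather=rainy) = 13/87 = 0.1494.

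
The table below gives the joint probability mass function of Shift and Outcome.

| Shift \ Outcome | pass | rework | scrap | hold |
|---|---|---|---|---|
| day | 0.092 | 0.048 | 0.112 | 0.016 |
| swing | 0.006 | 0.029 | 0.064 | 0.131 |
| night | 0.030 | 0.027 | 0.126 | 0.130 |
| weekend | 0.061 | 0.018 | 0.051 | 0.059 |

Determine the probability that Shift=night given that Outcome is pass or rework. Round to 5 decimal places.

0.18328

P(Outcome=pass) = 0.092 + 0.006 + 0.030 + 0.061 = 0.189.
P(Outcome=rework) = 0.048 + 0.029 + 0.027 + 0.018 = 0.122.
P(Outcome ∈ {pass, rework}) = 0.189 + 0.122 = 0.311; P(Shift=night, Outcome ∈ {pass, rework}) = 0.030 + 0.027 = 0.057.
P(Shift=night | Outcome ∈ {pass, rework}) = 0.057/0.311 = 0.18328.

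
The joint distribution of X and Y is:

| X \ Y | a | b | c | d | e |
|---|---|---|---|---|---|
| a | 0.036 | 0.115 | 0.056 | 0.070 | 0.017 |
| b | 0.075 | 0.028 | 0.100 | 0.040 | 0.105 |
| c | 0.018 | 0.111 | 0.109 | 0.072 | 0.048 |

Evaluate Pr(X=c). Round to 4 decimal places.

P(X=c) = 0.018 + 0.111 + 0.109 + 0.072 + 0.048 = 0.358.

0.3580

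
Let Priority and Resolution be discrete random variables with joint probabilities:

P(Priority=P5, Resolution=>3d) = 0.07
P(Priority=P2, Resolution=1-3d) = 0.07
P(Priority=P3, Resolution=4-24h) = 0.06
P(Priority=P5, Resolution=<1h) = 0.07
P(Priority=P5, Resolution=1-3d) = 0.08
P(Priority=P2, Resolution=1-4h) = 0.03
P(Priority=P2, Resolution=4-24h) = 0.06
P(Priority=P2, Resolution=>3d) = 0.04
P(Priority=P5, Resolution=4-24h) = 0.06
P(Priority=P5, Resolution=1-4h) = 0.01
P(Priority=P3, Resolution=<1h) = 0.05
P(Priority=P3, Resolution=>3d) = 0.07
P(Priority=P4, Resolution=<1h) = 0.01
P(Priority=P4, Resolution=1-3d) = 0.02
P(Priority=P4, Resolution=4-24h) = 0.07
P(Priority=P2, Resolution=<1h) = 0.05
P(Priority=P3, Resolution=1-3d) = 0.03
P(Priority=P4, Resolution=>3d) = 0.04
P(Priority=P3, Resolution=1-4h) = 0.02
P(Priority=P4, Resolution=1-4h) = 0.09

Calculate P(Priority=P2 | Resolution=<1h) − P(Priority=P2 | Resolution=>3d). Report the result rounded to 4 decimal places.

0.0960

P(Resolution=<1h) = 0.05 + 0.05 + 0.01 + 0.07 = 0.18; P(Priority=P2 | Resolution=<1h) = 0.05/0.18 = 0.27778.
P(Resolution=>3d) = 0.04 + 0.07 + 0.04 + 0.07 = 0.22; P(Priority=P2 | Resolution=>3d) = 0.04/0.22 = 0.18182.
Difference = 0.0960.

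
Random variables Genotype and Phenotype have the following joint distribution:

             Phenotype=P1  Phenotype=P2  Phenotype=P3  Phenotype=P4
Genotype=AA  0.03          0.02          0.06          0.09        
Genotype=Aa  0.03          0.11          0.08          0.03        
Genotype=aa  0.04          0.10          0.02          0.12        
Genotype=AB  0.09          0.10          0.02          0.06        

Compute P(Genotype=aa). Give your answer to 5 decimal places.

P(Genotype=aa) = 0.04 + 0.10 + 0.02 + 0.12 = 0.28.

0.28000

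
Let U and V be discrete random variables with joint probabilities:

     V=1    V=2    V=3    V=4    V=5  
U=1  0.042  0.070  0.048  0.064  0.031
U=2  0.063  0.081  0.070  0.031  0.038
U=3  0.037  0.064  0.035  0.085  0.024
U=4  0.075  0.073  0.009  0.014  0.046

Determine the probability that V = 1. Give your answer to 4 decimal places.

P(V=1) = 0.042 + 0.063 + 0.037 + 0.075 = 0.217.

0.2170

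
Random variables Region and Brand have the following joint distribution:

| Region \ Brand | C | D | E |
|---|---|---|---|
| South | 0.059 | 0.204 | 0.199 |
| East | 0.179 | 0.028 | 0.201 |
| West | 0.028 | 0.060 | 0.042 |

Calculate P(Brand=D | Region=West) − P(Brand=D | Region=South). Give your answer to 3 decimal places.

P(Region=West) = 0.028 + 0.060 + 0.042 = 0.130; P(Brand=D | Region=West) = 0.060/0.130 = 0.4615.
P(Region=South) = 0.059 + 0.204 + 0.199 = 0.462; P(Brand=D | Region=South) = 0.204/0.462 = 0.4416.
Difference = 0.020.

0.020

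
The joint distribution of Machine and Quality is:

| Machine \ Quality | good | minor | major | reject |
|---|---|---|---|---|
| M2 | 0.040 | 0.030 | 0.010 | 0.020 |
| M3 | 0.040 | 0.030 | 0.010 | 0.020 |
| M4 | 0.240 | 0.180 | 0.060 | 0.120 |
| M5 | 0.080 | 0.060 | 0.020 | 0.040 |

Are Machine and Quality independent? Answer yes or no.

yes

Every cell satisfies P(Machine,Quality) = P(Machine)·P(Quality). For instance P(Machine=M2) = 0.100, P(Quality=minor) = 0.300, and 0.100×0.300 = 0.030 matches the joint entry. So Machine and Quality are independent.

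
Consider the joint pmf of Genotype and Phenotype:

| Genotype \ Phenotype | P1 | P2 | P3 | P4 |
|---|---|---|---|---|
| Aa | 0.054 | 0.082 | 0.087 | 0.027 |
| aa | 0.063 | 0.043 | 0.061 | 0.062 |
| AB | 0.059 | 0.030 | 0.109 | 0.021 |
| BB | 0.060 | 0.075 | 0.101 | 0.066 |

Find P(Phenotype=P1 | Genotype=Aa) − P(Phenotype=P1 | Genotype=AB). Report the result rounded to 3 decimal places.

P(Genotype=Aa) = 0.054 + 0.082 + 0.087 + 0.027 = 0.250; P(Phenotype=P1 | Genotype=Aa) = 0.054/0.250 = 0.2160.
P(Genotype=AB) = 0.059 + 0.030 + 0.109 + 0.021 = 0.219; P(Phenotype=P1 | Genotype=AB) = 0.059/0.219 = 0.2694.
Difference = -0.053.

-0.053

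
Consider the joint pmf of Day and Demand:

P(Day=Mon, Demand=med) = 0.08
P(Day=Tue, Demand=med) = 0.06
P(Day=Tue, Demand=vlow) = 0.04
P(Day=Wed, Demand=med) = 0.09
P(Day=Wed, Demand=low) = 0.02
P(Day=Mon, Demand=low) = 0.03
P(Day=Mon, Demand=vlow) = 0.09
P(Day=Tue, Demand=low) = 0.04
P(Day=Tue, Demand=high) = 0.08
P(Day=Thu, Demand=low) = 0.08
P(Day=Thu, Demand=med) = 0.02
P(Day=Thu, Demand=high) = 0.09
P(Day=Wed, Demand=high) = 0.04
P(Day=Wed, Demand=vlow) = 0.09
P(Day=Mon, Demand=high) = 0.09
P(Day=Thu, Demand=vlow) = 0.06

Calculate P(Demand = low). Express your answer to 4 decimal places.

P(Demand=low) = 0.03 + 0.04 + 0.02 + 0.08 = 0.17.

0.1700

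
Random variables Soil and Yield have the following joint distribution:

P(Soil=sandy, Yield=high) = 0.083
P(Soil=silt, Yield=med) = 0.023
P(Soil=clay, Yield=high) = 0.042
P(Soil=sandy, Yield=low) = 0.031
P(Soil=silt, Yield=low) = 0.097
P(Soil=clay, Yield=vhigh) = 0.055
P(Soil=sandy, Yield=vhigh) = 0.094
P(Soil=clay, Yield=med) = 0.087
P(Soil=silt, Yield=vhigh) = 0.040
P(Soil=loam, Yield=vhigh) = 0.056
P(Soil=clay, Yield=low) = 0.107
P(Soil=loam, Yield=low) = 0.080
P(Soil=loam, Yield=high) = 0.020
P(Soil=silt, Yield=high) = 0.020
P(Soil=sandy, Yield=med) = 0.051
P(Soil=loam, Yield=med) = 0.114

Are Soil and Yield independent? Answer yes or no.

P(Soil=sandy) = 0.259 and P(Yield=low) = 0.315, so their product is 0.08159, but P(Soil=sandy, Yield=low) = 0.031. Since these differ, Soil and Yield are not independent.

no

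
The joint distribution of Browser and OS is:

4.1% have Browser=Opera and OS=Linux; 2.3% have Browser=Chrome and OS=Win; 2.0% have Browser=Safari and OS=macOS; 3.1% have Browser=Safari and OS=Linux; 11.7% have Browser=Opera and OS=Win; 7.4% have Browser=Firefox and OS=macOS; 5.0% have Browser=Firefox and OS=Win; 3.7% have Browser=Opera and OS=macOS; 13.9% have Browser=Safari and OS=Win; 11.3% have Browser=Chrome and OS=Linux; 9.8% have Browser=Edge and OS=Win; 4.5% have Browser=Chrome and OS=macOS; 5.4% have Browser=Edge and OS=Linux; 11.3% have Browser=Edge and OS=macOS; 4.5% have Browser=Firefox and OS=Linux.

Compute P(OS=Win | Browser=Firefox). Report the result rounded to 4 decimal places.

P(Browser=Firefox) = 0.050 + 0.074 + 0.045 = 0.169.
P(OS=Win | Browser=Firefox) = 0.050/0.169 = 0.2959.

0.2959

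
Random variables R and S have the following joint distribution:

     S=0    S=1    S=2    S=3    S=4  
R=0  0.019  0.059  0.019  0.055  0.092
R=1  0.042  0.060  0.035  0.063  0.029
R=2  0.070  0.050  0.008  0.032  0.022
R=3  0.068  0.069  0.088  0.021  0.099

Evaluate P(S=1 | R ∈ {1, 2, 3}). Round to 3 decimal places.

0.237

P(R=1) = 0.042 + 0.060 + 0.035 + 0.063 + 0.029 = 0.229.
P(R=2) = 0.070 + 0.050 + 0.008 + 0.032 + 0.022 = 0.182.
P(R=3) = 0.068 + 0.069 + 0.088 + 0.021 + 0.099 = 0.345.
P(R ∈ {1, 2, 3}) = 0.229 + 0.182 + 0.345 = 0.756; P(S=1, R ∈ {1, 2, 3}) = 0.060 + 0.050 + 0.069 = 0.179.
P(S=1 | R ∈ {1, 2, 3}) = 0.179/0.756 = 0.237.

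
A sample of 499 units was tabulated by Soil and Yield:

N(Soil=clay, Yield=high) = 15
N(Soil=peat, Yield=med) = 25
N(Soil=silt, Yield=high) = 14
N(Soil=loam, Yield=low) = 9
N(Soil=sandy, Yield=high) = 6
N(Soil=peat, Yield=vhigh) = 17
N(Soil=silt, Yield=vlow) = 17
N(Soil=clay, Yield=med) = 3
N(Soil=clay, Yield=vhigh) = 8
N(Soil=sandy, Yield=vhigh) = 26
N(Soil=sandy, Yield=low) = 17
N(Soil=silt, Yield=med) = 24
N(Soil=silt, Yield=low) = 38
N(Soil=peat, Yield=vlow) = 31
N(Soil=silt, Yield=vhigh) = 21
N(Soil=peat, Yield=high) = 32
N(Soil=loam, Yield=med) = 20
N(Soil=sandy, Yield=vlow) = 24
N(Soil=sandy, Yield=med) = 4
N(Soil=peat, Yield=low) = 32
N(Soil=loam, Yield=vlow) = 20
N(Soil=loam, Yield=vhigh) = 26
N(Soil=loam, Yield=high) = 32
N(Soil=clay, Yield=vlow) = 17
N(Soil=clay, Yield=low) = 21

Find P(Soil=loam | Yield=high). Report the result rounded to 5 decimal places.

0.32323

Total with Yield=high: 6 + 32 + 15 + 14 + 32 = 99.
P(Soil=loam | Yield=high) = 32/99 = 0.32323.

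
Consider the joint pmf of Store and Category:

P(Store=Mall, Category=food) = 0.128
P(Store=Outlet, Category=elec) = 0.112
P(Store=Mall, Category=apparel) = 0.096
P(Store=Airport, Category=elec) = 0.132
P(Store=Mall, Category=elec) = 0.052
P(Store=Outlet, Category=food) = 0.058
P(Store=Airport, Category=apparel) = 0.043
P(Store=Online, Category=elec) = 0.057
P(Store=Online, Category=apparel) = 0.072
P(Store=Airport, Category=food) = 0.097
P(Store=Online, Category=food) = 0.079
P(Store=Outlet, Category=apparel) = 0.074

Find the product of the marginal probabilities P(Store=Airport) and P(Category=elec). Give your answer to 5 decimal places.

0.09602

P(Store=Airport) = 0.097 + 0.043 + 0.132 = 0.272.
P(Category=elec) = 0.052 + 0.132 + 0.112 + 0.057 = 0.353.
Product: 0.272 × 0.353 = 0.09602.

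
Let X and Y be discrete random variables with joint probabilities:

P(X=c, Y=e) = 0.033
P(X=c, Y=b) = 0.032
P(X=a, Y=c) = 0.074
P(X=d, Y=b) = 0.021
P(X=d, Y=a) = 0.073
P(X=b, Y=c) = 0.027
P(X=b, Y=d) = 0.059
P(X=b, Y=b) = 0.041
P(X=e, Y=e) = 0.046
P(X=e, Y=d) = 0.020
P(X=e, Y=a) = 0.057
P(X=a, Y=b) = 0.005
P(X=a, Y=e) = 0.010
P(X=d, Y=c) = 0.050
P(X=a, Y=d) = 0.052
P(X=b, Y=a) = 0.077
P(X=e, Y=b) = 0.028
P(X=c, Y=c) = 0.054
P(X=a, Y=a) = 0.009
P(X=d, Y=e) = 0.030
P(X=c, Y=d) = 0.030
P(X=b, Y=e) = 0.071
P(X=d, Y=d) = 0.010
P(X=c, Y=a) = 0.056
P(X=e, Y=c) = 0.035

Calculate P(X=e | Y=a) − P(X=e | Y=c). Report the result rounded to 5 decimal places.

0.06373

P(Y=a) = 0.009 + 0.077 + 0.056 + 0.073 + 0.057 = 0.272; P(X=e | Y=a) = 0.057/0.272 = 0.209559.
P(Y=c) = 0.074 + 0.027 + 0.054 + 0.050 + 0.035 = 0.240; P(X=e | Y=c) = 0.035/0.240 = 0.145833.
Difference = 0.06373.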